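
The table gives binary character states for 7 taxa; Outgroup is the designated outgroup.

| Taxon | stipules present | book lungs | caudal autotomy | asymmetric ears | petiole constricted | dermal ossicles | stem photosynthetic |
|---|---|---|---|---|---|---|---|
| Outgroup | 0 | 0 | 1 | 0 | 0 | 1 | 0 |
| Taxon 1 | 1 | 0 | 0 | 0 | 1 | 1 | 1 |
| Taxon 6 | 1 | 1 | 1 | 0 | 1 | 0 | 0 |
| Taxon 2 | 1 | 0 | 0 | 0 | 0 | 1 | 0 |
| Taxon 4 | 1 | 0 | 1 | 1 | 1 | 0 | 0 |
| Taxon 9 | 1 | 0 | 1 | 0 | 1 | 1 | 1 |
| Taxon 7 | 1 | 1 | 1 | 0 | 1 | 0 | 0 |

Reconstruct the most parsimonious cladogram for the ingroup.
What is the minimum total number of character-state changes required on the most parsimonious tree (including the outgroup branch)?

8

Character polarity is set by the outgroup: the derived state is whichever differs from the outgroup's state, so for caudal autotomy, dermal ossicles the derived state is '0', and for the remaining characters it is '1'.
All ingroup taxa share the derived state '1' for stipules present; it defines the ingroup but does not resolve relationships within it.
book lungs: derived state '1' in Taxon 6 and Taxon 7 only — synapomorphy for {Taxon 6, Taxon 7}.
caudal autotomy (state '0') occurs in Taxon 1 and Taxon 2 but conflicts with the nesting implied by the other characters — most parsimoniously interpreted as homoplasy.
asymmetric ears (derived state '1') is unique to Taxon 4 (autapomorphy; uninformative for grouping).
petiole constricted (derived state '1') is shared by Taxon 1, Taxon 4, Taxon 6, Taxon 7, and Taxon 9 — a synapomorphy uniting that clade.
dermal ossicles: derived state '0' in Taxon 4, Taxon 6, and Taxon 7 only — synapomorphy for {Taxon 4, Taxon 6, Taxon 7}.
stem photosynthetic: derived state '1' in Taxon 1 and Taxon 9 only — synapomorphy for {Taxon 1, Taxon 9}.
Most parsimonious ingroup topology: (((Taxon 9,Taxon 1),(Taxon 4,(Taxon 7,Taxon 6))),Taxon 2).
Changes per character on this tree: stipules present: 1; book lungs: 1; caudal autotomy: 2; asymmetric ears: 1; petiole constricted: 1; dermal ossicles: 1; stem photosynthetic: 1.
Total = 8.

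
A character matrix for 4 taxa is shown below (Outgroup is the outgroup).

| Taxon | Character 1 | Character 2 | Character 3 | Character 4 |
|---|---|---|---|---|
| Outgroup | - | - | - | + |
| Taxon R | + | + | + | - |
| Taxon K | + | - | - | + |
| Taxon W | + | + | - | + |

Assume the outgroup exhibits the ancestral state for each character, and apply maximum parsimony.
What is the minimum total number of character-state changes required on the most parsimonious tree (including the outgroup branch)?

Character polarity is set by the outgroup: the derived state is whichever differs from the outgroup's state, so for Character 4 the derived state is '-', and for the remaining characters it is '+'.
All ingroup taxa share the derived state '+' for Character 1; it defines the ingroup but does not resolve relationships within it.
Only Taxon R and Taxon W show the derived state '+' for Character 2, supporting them as a clade.
Character 3: derived state '+' in Taxon R only — an autapomorphy, so it tells us nothing about relationships among taxa.
Character 4 (derived state '-') is unique to Taxon R (autapomorphy; uninformative for grouping).
Most parsimonious ingroup topology: ((Taxon R,Taxon W),Taxon K).
Changes per character on this tree: Character 1: 1; Character 2: 1; Character 3: 1; Character 4: 1.
Total = 4.

4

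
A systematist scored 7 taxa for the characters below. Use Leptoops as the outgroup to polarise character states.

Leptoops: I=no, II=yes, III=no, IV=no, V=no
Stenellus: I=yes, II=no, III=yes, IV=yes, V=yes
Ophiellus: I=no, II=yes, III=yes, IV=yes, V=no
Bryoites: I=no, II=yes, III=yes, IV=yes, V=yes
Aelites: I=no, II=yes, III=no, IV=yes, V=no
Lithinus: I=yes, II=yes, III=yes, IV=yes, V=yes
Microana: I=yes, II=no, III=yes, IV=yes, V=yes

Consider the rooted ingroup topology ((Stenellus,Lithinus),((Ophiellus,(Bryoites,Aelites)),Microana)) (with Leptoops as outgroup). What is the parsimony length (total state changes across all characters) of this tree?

10

Map each character onto ((Stenellus,Lithinus),((Ophiellus,(Bryoites,Aelites)),Microana)) (rooted by Leptoops) and count the minimum state changes it requires (Fitch parsimony):
I: 2; II: 2; III: 2; IV: 1; V: 3.
Total tree length = 10.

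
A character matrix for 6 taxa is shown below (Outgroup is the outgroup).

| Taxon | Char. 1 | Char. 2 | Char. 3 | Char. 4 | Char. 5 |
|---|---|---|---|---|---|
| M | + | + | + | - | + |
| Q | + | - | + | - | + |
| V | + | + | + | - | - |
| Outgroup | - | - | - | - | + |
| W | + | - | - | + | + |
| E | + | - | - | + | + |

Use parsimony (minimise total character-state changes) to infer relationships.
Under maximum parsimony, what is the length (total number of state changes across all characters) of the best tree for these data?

5

Character polarity is set by the outgroup: the derived state is whichever differs from the outgroup's state, so for Char. 5 the derived state is '-', and for the remaining characters it is '+'.
All ingroup taxa share the derived state '+' for Char. 1; it defines the ingroup but does not resolve relationships within it.
Char. 2 (derived state '+') is shared by M and V — a synapomorphy uniting that clade.
Only M, Q, and V show the derived state '+' for Char. 3, supporting them as a clade.
Only E and W show the derived state '+' for Char. 4, supporting them as a clade.
Char. 5: derived state '-' in V only — an autapomorphy, so it tells us nothing about relationships among taxa.
Most parsimonious ingroup topology: (((V,M),Q),(E,W)).
Changes per character on this tree: Char. 1: 1; Char. 2: 1; Char. 3: 1; Char. 4: 1; Char. 5: 1.
Total = 5.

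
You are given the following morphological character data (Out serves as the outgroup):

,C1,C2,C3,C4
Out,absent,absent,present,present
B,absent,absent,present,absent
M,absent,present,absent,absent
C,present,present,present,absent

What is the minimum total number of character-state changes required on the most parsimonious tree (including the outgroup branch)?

4

Character polarity is set by the outgroup: the derived state is whichever differs from the outgroup's state, so for C3, C4 the derived state is 'absent', and for the remaining characters it is 'present'.
C1: derived state 'present' in C only — an autapomorphy, so it tells us nothing about relationships among taxa.
C2 (derived state 'present') is shared by C and M — a synapomorphy uniting that clade.
C3: derived state 'absent' in M only — an autapomorphy, so it tells us nothing about relationships among taxa.
C4 (derived state 'absent') is shared by all ingroup taxa — unites the whole ingroup.
Most parsimonious ingroup topology: (B,(M,C)).
Changes per character on this tree: C1: 1; C2: 1; C3: 1; C4: 1.
Total = 4.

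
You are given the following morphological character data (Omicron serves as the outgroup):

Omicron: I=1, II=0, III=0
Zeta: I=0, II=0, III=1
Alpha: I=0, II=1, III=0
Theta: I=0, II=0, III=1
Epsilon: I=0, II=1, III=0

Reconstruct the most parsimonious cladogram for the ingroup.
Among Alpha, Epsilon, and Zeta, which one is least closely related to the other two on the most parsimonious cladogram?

Zeta

Character polarity is set by the outgroup: the derived state is whichever differs from the outgroup's state, so for I the derived state is '0', and for the remaining characters it is '1'.
I (derived state '0') is shared by all ingroup taxa — unites the whole ingroup.
II (derived state '1') is shared by Alpha and Epsilon — a synapomorphy uniting that clade.
III (derived state '1') is shared by Theta and Zeta — a synapomorphy uniting that clade.
Most parsimonious ingroup topology: ((Zeta,Theta),(Alpha,Epsilon)).
Epsilon and Alpha share a more recent common ancestor with each other than either does with Zeta, so Zeta is the least closely related of the three.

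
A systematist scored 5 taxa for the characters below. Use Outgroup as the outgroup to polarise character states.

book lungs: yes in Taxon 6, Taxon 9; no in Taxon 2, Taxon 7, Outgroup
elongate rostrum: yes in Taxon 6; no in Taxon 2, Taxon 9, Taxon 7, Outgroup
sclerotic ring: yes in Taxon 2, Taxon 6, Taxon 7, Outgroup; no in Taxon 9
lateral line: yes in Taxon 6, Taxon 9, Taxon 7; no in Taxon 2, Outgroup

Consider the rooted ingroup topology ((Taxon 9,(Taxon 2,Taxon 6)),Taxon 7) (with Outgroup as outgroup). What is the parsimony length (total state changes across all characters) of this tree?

Map each character onto ((Taxon 9,(Taxon 2,Taxon 6)),Taxon 7) (rooted by Outgroup) and count the minimum state changes it requires (Fitch parsimony):
book lungs: 2; elongate rostrum: 1; sclerotic ring: 1; lateral line: 2.
Total tree length = 6.

6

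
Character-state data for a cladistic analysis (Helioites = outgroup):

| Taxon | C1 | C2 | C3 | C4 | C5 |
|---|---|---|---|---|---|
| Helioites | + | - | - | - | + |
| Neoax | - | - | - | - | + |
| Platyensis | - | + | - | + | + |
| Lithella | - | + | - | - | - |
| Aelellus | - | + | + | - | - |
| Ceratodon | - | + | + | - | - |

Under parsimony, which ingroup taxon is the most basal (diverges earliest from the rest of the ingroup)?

Character polarity is set by the outgroup: the derived state is whichever differs from the outgroup's state, so for C1, C5 the derived state is '-', and for the remaining characters it is '+'.
C1 (derived state '-') is shared by all ingroup taxa — unites the whole ingroup.
C2 (derived state '+') is shared by Aelellus, Ceratodon, Lithella, and Platyensis — a synapomorphy uniting that clade.
C3: derived state '+' in Aelellus and Ceratodon only — synapomorphy for {Aelellus, Ceratodon}.
C4 (derived state '+') is unique to Platyensis (autapomorphy; uninformative for grouping).
Only Aelellus, Ceratodon, and Lithella show the derived state '-' for C5, supporting them as a clade.
Most parsimonious ingroup topology: (Neoax,(Platyensis,(Lithella,(Aelellus,Ceratodon)))).
Neoax is sister to the clade containing all other ingroup taxa, so it is the earliest-diverging (most basal) ingroup lineage.

Neoax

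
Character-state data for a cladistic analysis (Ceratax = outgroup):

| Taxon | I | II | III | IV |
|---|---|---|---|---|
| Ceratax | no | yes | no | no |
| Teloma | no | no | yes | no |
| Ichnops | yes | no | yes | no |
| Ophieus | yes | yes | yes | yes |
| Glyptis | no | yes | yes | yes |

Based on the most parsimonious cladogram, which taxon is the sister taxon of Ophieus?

Character polarity is set by the outgroup: the derived state is whichever differs from the outgroup's state, so for II the derived state is 'no', and for the remaining characters it is 'yes'.
I groups Ichnops and Ophieus, which is incompatible with the clades supported by the remaining characters; treating it as convergent (homoplasy) costs fewer steps than any alternative tree.
II: derived state 'no' in Ichnops and Teloma only — synapomorphy for {Ichnops, Teloma}.
All ingroup taxa share the derived state 'yes' for III; it defines the ingroup but does not resolve relationships within it.
IV (derived state 'yes') is shared by Glyptis and Ophieus — a synapomorphy uniting that clade.
Most parsimonious ingroup topology: ((Teloma,Ichnops),(Ophieus,Glyptis)).
Ophieus and Glyptis form a cherry on this tree, so they are sister taxa.

Glyptis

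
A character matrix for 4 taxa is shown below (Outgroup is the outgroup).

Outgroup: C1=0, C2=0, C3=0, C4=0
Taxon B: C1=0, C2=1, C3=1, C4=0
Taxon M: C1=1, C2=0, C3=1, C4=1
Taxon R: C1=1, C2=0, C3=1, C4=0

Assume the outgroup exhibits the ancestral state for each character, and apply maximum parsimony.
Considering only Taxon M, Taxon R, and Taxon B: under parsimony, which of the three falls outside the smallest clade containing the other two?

The outgroup has state '0' for every character, so '1' is the derived state throughout.
Only Taxon M and Taxon R show the derived state '1' for C1, supporting them as a clade.
C2: derived state '1' in Taxon B only — an autapomorphy, so it tells us nothing about relationships among taxa.
C3 (derived state '1') is shared by all ingroup taxa — unites the whole ingroup.
C4 (derived state '1') is unique to Taxon M (autapomorphy; uninformative for grouping).
Most parsimonious ingroup topology: (Taxon B,(Taxon M,Taxon R)).
Taxon R and Taxon M share a more recent common ancestor with each other than either does with Taxon B, so Taxon B is the least closely related of the three.

Taxon B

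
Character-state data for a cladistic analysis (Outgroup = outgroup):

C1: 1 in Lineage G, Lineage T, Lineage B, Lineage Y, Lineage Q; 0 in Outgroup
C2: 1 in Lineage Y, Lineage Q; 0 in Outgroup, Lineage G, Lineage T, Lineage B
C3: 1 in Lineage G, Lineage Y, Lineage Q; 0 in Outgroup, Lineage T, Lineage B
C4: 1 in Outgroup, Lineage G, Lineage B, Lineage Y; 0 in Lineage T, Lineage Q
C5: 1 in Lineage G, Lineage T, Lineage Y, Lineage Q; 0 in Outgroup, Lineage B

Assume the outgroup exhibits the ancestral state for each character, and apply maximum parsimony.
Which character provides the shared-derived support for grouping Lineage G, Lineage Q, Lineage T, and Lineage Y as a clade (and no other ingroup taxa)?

Character polarity is set by the outgroup: the derived state is whichever differs from the outgroup's state, so for C4 the derived state is '0', and for the remaining characters it is '1'.
C1 (derived state '1') is shared by all ingroup taxa — unites the whole ingroup.
Only Lineage Q and Lineage Y show the derived state '1' for C2, supporting them as a clade.
C3: derived state '1' in Lineage G, Lineage Q, and Lineage Y only — synapomorphy for {Lineage G, Lineage Q, Lineage Y}.
C4 (state '0') occurs in Lineage Q and Lineage T but conflicts with the nesting implied by the other characters — most parsimoniously interpreted as homoplasy.
Only Lineage G, Lineage Q, Lineage T, and Lineage Y show the derived state '1' for C5, supporting them as a clade.
Most parsimonious ingroup topology: (((Lineage G,(Lineage Y,Lineage Q)),Lineage T),Lineage B).
The clade {Lineage G, Lineage Q, Lineage T, Lineage Y} is supported by C5: its derived state '1' occurs in exactly those taxa and in no other taxon (including the outgroup).

C5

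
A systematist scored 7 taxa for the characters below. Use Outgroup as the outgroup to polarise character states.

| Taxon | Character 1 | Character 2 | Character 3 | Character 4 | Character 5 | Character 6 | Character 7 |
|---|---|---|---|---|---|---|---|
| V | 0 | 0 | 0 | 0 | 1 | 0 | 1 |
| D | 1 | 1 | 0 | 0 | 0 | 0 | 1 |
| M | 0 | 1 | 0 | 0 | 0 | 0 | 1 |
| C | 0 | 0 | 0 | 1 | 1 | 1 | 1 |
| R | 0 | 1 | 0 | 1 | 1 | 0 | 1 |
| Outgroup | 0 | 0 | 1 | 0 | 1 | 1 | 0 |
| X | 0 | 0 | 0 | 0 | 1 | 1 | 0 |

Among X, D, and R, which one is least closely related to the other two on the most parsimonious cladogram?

X

Character polarity is set by the outgroup: the derived state is whichever differs from the outgroup's state, so for Character 3, Character 5, Character 6 the derived state is '0', and for the remaining characters it is '1'.
Character 1 (derived state '1') is unique to D (autapomorphy; uninformative for grouping).
Only D, M, and R show the derived state '1' for Character 2, supporting them as a clade.
Character 3 (derived state '0') is shared by all ingroup taxa — unites the whole ingroup.
Character 4 (state '1') occurs in C and R but conflicts with the nesting implied by the other characters — most parsimoniously interpreted as homoplasy.
Character 5: derived state '0' in D and M only — synapomorphy for {D, M}.
Character 6 (derived state '0') is shared by D, M, R, and V — a synapomorphy uniting that clade.
Character 7: derived state '1' in C, D, M, R, and V only — synapomorphy for {C, D, M, R, V}.
Most parsimonious ingroup topology: ((C,(((D,M),R),V)),X).
D and R share a more recent common ancestor with each other than either does with X, so X is the least closely related of the three.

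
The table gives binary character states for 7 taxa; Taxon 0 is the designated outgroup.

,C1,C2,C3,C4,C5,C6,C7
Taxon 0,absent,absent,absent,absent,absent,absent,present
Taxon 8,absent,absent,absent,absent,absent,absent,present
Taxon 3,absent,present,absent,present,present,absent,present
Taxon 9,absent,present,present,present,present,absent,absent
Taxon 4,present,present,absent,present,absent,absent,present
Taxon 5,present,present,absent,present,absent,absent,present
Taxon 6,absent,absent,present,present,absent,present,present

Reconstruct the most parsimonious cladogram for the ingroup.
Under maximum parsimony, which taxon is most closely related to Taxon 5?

Character polarity is set by the outgroup: the derived state is whichever differs from the outgroup's state, so for C7 the derived state is 'absent', and for the remaining characters it is 'present'.
C1: derived state 'present' in Taxon 4 and Taxon 5 only — synapomorphy for {Taxon 4, Taxon 5}.
Only Taxon 3, Taxon 4, Taxon 5, and Taxon 9 show the derived state 'present' for C2, supporting them as a clade.
C3 groups Taxon 6 and Taxon 9, which is incompatible with the clades supported by the remaining characters; treating it as convergent (homoplasy) costs fewer steps than any alternative tree.
Only Taxon 3, Taxon 4, Taxon 5, Taxon 6, and Taxon 9 show the derived state 'present' for C4, supporting them as a clade.
Only Taxon 3 and Taxon 9 show the derived state 'present' for C5, supporting them as a clade.
C6: derived state 'present' in Taxon 6 only — an autapomorphy, so it tells us nothing about relationships among taxa.
C7 (derived state 'absent') is unique to Taxon 9 (autapomorphy; uninformative for grouping).
Most parsimonious ingroup topology: (Taxon 8,(((Taxon 3,Taxon 9),(Taxon 4,Taxon 5)),Taxon 6)).
Taxon 5 and Taxon 4 form a cherry on this tree, so they are sister taxa.

Taxon 4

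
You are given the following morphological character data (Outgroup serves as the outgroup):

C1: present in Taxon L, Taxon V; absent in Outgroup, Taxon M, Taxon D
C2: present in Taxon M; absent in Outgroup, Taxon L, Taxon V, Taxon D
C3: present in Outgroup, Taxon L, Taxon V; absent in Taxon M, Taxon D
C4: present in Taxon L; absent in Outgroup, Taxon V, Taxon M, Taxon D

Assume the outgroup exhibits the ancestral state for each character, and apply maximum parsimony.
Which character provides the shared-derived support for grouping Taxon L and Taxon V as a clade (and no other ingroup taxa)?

Character polarity is set by the outgroup: the derived state is whichever differs from the outgroup's state, so for C3 the derived state is 'absent', and for the remaining characters it is 'present'.
C1 (derived state 'present') is shared by Taxon L and Taxon V — a synapomorphy uniting that clade.
C2: derived state 'present' in Taxon M only — an autapomorphy, so it tells us nothing about relationships among taxa.
C3 (derived state 'absent') is shared by Taxon D and Taxon M — a synapomorphy uniting that clade.
C4: derived state 'present' in Taxon L only — an autapomorphy, so it tells us nothing about relationships among taxa.
Most parsimonious ingroup topology: ((Taxon L,Taxon V),(Taxon M,Taxon D)).
The clade {Taxon L, Taxon V} is supported by C1: its derived state 'present' occurs in exactly those taxa and in no other taxon (including the outgroup).

C1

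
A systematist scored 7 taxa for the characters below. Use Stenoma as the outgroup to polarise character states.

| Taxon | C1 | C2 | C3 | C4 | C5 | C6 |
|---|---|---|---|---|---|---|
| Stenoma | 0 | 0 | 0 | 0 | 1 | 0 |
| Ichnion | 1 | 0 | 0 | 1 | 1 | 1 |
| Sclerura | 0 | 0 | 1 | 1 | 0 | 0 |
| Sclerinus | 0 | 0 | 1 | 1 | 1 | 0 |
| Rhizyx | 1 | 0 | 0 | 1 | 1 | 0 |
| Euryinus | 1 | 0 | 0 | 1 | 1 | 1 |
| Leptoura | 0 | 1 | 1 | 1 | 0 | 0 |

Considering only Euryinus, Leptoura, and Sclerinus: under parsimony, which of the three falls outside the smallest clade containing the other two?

Euryinus

Character polarity is set by the outgroup: the derived state is whichever differs from the outgroup's state, so for C5 the derived state is '0', and for the remaining characters it is '1'.
Only Euryinus, Ichnion, and Rhizyx show the derived state '1' for C1, supporting them as a clade.
C2 (derived state '1') is unique to Leptoura (autapomorphy; uninformative for grouping).
C3: derived state '1' in Leptoura, Sclerinus, and Sclerura only — synapomorphy for {Leptoura, Sclerinus, Sclerura}.
C4 (derived state '1') is shared by all ingroup taxa — unites the whole ingroup.
C5 (derived state '0') is shared by Leptoura and Sclerura — a synapomorphy uniting that clade.
C6 (derived state '1') is shared by Euryinus and Ichnion — a synapomorphy uniting that clade.
Most parsimonious ingroup topology: (((Ichnion,Euryinus),Rhizyx),((Sclerura,Leptoura),Sclerinus)).
Sclerinus and Leptoura share a more recent common ancestor with each other than either does with Euryinus, so Euryinus is the least closely related of the three.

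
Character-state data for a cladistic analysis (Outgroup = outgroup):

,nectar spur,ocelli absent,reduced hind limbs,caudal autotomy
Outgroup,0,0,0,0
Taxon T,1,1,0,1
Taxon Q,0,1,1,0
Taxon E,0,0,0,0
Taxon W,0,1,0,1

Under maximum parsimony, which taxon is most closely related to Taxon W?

The outgroup has state '0' for every character, so '1' is the derived state throughout.
nectar spur (derived state '1') is unique to Taxon T (autapomorphy; uninformative for grouping).
ocelli absent: derived state '1' in Taxon Q, Taxon T, and Taxon W only — synapomorphy for {Taxon Q, Taxon T, Taxon W}.
reduced hind limbs (derived state '1') is unique to Taxon Q (autapomorphy; uninformative for grouping).
caudal autotomy (derived state '1') is shared by Taxon T and Taxon W — a synapomorphy uniting that clade.
Most parsimonious ingroup topology: (((Taxon T,Taxon W),Taxon Q),Taxon E).
Taxon W and Taxon T form a cherry on this tree, so they are sister taxa.

Taxon T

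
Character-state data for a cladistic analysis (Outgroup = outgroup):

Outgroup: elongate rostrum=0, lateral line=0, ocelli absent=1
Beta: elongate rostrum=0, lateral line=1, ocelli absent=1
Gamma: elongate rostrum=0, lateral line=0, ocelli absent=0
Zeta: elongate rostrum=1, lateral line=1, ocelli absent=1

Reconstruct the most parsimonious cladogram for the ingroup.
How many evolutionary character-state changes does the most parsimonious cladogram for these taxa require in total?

Character polarity is set by the outgroup: the derived state is whichever differs from the outgroup's state, so for ocelli absent the derived state is '0', and for the remaining characters it is '1'.
elongate rostrum: derived state '1' in Zeta only — an autapomorphy, so it tells us nothing about relationships among taxa.
Only Beta and Zeta show the derived state '1' for lateral line, supporting them as a clade.
ocelli absent (derived state '0') is unique to Gamma (autapomorphy; uninformative for grouping).
Most parsimonious ingroup topology: ((Beta,Zeta),Gamma).
Changes per character on this tree: elongate rostrum: 1; lateral line: 1; ocelli absent: 1.
Total = 3.

3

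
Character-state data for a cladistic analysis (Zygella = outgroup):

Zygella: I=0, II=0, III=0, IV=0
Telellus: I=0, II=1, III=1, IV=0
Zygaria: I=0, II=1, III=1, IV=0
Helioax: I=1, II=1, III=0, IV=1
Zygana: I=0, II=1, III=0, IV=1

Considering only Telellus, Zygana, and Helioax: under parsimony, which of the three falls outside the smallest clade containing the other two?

The outgroup has state '0' for every character, so '1' is the derived state throughout.
I (derived state '1') is unique to Helioax (autapomorphy; uninformative for grouping).
II (derived state '1') is shared by all ingroup taxa — unites the whole ingroup.
Only Telellus and Zygaria show the derived state '1' for III, supporting them as a clade.
IV (derived state '1') is shared by Helioax and Zygana — a synapomorphy uniting that clade.
Most parsimonious ingroup topology: ((Telellus,Zygaria),(Helioax,Zygana)).
Zygana and Helioax share a more recent common ancestor with each other than either does with Telellus, so Telellus is the least closely related of the three.

Telellus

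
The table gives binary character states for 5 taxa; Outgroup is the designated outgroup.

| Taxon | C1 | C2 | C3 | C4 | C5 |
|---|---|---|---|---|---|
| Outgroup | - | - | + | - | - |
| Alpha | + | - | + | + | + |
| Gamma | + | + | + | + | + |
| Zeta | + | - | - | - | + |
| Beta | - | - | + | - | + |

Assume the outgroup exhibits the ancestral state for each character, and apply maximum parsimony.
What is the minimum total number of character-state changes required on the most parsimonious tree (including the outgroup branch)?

Character polarity is set by the outgroup: the derived state is whichever differs from the outgroup's state, so for C3 the derived state is '-', and for the remaining characters it is '+'.
Only Alpha, Gamma, and Zeta show the derived state '+' for C1, supporting them as a clade.
C2: derived state '+' in Gamma only — an autapomorphy, so it tells us nothing about relationships among taxa.
C3 (derived state '-') is unique to Zeta (autapomorphy; uninformative for grouping).
Only Alpha and Gamma show the derived state '+' for C4, supporting them as a clade.
All ingroup taxa share the derived state '+' for C5; it defines the ingroup but does not resolve relationships within it.
Most parsimonious ingroup topology: (((Alpha,Gamma),Zeta),Beta).
Changes per character on this tree: C1: 1; C2: 1; C3: 1; C4: 1; C5: 1.
Total = 5.

5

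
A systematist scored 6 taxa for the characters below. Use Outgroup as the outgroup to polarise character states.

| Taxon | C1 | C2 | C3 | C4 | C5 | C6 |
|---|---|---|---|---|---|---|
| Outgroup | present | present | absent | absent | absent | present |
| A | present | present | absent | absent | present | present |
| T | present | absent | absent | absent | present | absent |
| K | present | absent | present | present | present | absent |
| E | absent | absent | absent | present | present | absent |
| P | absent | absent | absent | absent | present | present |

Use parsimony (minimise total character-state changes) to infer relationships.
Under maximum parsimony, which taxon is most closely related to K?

Character polarity is set by the outgroup: the derived state is whichever differs from the outgroup's state, so for C1, C2, C6 the derived state is 'absent', and for the remaining characters it is 'present'.
C1 groups E and P, which is incompatible with the clades supported by the remaining characters; treating it as convergent (homoplasy) costs fewer steps than any alternative tree.
C2 (derived state 'absent') is shared by E, K, P, and T — a synapomorphy uniting that clade.
C3: derived state 'present' in K only — an autapomorphy, so it tells us nothing about relationships among taxa.
Only E and K show the derived state 'present' for C4, supporting them as a clade.
C5 (derived state 'present') is shared by all ingroup taxa — unites the whole ingroup.
C6: derived state 'absent' in E, K, and T only — synapomorphy for {E, K, T}.
Most parsimonious ingroup topology: (A,((T,(K,E)),P)).
K and E form a cherry on this tree, so they are sister taxa.

E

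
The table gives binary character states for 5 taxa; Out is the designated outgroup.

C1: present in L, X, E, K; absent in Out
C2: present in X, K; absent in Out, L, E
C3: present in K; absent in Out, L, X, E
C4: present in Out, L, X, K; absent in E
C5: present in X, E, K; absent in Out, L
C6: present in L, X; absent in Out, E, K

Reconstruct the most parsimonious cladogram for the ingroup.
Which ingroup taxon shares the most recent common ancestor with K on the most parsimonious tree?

Character polarity is set by the outgroup: the derived state is whichever differs from the outgroup's state, so for C4 the derived state is 'absent', and for the remaining characters it is 'present'.
C1 (derived state 'present') is shared by all ingroup taxa — unites the whole ingroup.
Only K and X show the derived state 'present' for C2, supporting them as a clade.
C3: derived state 'present' in K only — an autapomorphy, so it tells us nothing about relationships among taxa.
C4: derived state 'absent' in E only — an autapomorphy, so it tells us nothing about relationships among taxa.
C5: derived state 'present' in E, K, and X only — synapomorphy for {E, K, X}.
C6 (state 'present') occurs in L and X but conflicts with the nesting implied by the other characters — most parsimoniously interpreted as homoplasy.
Most parsimonious ingroup topology: (L,((X,K),E)).
K and X form a cherry on this tree, so they are sister taxa.

X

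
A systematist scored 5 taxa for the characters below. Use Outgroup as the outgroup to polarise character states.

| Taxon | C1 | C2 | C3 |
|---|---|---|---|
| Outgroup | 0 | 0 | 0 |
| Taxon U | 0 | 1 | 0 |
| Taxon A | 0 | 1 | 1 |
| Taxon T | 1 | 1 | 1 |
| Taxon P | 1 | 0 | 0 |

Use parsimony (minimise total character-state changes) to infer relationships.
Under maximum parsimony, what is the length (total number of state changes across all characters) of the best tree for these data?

4

The outgroup has state '0' for every character, so '1' is the derived state throughout.
C1 (state '1') occurs in Taxon P and Taxon T but conflicts with the nesting implied by the other characters — most parsimoniously interpreted as homoplasy.
Only Taxon A, Taxon T, and Taxon U show the derived state '1' for C2, supporting them as a clade.
C3 (derived state '1') is shared by Taxon A and Taxon T — a synapomorphy uniting that clade.
Most parsimonious ingroup topology: ((Taxon U,(Taxon A,Taxon T)),Taxon P).
Changes per character on this tree: C1: 2; C2: 1; C3: 1.
Total = 4.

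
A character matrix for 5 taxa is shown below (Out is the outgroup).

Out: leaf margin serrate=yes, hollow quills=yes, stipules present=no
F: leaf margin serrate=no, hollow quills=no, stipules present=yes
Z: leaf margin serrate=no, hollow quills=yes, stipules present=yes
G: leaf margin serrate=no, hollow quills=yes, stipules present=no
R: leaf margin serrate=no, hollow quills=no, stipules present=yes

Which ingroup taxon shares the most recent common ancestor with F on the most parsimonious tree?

Character polarity is set by the outgroup: the derived state is whichever differs from the outgroup's state, so for leaf margin serrate, hollow quills the derived state is 'no', and for the remaining characters it is 'yes'.
All ingroup taxa share the derived state 'no' for leaf margin serrate; it defines the ingroup but does not resolve relationships within it.
hollow quills: derived state 'no' in F and R only — synapomorphy for {F, R}.
stipules present (derived state 'yes') is shared by F, R, and Z — a synapomorphy uniting that clade.
Most parsimonious ingroup topology: (((F,R),Z),G).
F and R form a cherry on this tree, so they are sister taxa.

R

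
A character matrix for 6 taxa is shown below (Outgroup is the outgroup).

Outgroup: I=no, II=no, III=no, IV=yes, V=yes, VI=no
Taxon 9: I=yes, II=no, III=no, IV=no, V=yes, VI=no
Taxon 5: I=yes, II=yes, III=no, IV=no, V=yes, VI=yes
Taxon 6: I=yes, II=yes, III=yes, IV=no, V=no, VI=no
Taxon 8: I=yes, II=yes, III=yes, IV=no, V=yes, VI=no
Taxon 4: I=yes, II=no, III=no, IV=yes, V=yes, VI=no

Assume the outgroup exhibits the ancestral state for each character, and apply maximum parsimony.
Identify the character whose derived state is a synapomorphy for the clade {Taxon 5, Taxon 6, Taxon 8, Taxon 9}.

Character polarity is set by the outgroup: the derived state is whichever differs from the outgroup's state, so for IV, V the derived state is 'no', and for the remaining characters it is 'yes'.
All ingroup taxa share the derived state 'yes' for I; it defines the ingroup but does not resolve relationships within it.
II (derived state 'yes') is shared by Taxon 5, Taxon 6, and Taxon 8 — a synapomorphy uniting that clade.
III (derived state 'yes') is shared by Taxon 6 and Taxon 8 — a synapomorphy uniting that clade.
IV: derived state 'no' in Taxon 5, Taxon 6, Taxon 8, and Taxon 9 only — synapomorphy for {Taxon 5, Taxon 6, Taxon 8, Taxon 9}.
V: derived state 'no' in Taxon 6 only — an autapomorphy, so it tells us nothing about relationships among taxa.
VI (derived state 'yes') is unique to Taxon 5 (autapomorphy; uninformative for grouping).
Most parsimonious ingroup topology: ((Taxon 9,(Taxon 5,(Taxon 6,Taxon 8))),Taxon 4).
The clade {Taxon 5, Taxon 6, Taxon 8, Taxon 9} is supported by IV: its derived state 'no' occurs in exactly those taxa and in no other taxon (including the outgroup).

IV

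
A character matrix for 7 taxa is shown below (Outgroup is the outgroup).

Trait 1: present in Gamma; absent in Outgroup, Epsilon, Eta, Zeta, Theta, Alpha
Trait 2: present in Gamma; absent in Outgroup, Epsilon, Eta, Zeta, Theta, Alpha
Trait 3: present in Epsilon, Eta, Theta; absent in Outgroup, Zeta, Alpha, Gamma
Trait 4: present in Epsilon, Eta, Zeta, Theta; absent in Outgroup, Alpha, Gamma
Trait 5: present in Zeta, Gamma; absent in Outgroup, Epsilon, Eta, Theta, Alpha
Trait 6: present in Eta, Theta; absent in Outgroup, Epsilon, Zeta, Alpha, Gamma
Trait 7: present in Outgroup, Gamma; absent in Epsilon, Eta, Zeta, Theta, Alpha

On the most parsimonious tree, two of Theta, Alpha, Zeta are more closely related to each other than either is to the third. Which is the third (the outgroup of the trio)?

Alpha

Character polarity is set by the outgroup: the derived state is whichever differs from the outgroup's state, so for Trait 7 the derived state is 'absent', and for the remaining characters it is 'present'.
Trait 1: derived state 'present' in Gamma only — an autapomorphy, so it tells us nothing about relationships among taxa.
Trait 2: derived state 'present' in Gamma only — an autapomorphy, so it tells us nothing about relationships among taxa.
Trait 3: derived state 'present' in Epsilon, Eta, and Theta only — synapomorphy for {Epsilon, Eta, Theta}.
Trait 4 (derived state 'present') is shared by Epsilon, Eta, Theta, and Zeta — a synapomorphy uniting that clade.
Trait 5 groups Gamma and Zeta, which is incompatible with the clades supported by the remaining characters; treating it as convergent (homoplasy) costs fewer steps than any alternative tree.
Trait 6 (derived state 'present') is shared by Eta and Theta — a synapomorphy uniting that clade.
Trait 7 (derived state 'absent') is shared by Alpha, Epsilon, Eta, Theta, and Zeta — a synapomorphy uniting that clade.
Most parsimonious ingroup topology: ((((Epsilon,(Eta,Theta)),Zeta),Alpha),Gamma).
Zeta and Theta share a more recent common ancestor with each other than either does with Alpha, so Alpha is the least closely related of the three.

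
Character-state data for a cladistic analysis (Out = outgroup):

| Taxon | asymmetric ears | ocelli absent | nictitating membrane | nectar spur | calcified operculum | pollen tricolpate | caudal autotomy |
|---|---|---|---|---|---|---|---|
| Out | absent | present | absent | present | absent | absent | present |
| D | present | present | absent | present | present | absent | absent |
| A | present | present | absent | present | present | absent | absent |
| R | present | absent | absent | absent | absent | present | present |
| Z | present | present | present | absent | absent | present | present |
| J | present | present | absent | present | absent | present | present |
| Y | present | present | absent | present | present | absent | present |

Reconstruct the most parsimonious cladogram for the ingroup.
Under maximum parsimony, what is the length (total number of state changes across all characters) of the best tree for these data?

Character polarity is set by the outgroup: the derived state is whichever differs from the outgroup's state, so for ocelli absent, nectar spur, caudal autotomy the derived state is 'absent', and for the remaining characters it is 'present'.
asymmetric ears (derived state 'present') is shared by all ingroup taxa — unites the whole ingroup.
ocelli absent (derived state 'absent') is unique to R (autapomorphy; uninformative for grouping).
nictitating membrane (derived state 'present') is unique to Z (autapomorphy; uninformative for grouping).
nectar spur (derived state 'absent') is shared by R and Z — a synapomorphy uniting that clade.
Only A, D, and Y show the derived state 'present' for calcified operculum, supporting them as a clade.
pollen tricolpate (derived state 'present') is shared by J, R, and Z — a synapomorphy uniting that clade.
caudal autotomy (derived state 'absent') is shared by A and D — a synapomorphy uniting that clade.
Most parsimonious ingroup topology: (((D,A),Y),((R,Z),J)).
Changes per character on this tree: asymmetric ears: 1; ocelli absent: 1; nictitating membrane: 1; nectar spur: 1; calcified operculum: 1; pollen tricolpate: 1; caudal autotomy: 1.
Total = 7.

7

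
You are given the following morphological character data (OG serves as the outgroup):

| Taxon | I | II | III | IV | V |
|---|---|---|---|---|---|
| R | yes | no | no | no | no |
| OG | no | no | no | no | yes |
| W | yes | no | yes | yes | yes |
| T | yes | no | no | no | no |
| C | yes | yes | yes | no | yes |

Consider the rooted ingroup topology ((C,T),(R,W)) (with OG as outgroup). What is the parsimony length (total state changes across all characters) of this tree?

7

Map each character onto ((C,T),(R,W)) (rooted by OG) and count the minimum state changes it requires (Fitch parsimony):
I: 1; II: 1; III: 2; IV: 1; V: 2.
Total tree length = 7.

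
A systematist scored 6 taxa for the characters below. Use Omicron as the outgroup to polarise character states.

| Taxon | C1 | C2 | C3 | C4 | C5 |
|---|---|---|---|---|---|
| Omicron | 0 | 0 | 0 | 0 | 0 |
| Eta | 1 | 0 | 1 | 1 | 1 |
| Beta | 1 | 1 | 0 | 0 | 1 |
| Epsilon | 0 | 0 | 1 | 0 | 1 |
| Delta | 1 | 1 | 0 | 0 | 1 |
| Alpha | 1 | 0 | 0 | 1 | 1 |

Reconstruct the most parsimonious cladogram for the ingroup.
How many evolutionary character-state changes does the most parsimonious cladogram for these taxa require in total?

6

The outgroup has state '0' for every character, so '1' is the derived state throughout.
C1: derived state '1' in Alpha, Beta, Delta, and Eta only — synapomorphy for {Alpha, Beta, Delta, Eta}.
C2 (derived state '1') is shared by Beta and Delta — a synapomorphy uniting that clade.
C3 (state '1') occurs in Epsilon and Eta but conflicts with the nesting implied by the other characters — most parsimoniously interpreted as homoplasy.
C4 (derived state '1') is shared by Alpha and Eta — a synapomorphy uniting that clade.
C5 (derived state '1') is shared by all ingroup taxa — unites the whole ingroup.
Most parsimonious ingroup topology: (((Eta,Alpha),(Beta,Delta)),Epsilon).
Changes per character on this tree: C1: 1; C2: 1; C3: 2; C4: 1; C5: 1.
Total = 6.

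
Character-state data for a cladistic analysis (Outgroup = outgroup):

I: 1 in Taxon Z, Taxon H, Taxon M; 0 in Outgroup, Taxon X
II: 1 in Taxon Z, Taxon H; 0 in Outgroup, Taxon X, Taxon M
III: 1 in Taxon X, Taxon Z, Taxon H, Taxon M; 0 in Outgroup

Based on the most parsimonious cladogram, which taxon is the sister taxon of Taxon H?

Taxon Z

The outgroup has state '0' for every character, so '1' is the derived state throughout.
I (derived state '1') is shared by Taxon H, Taxon M, and Taxon Z — a synapomorphy uniting that clade.
II: derived state '1' in Taxon H and Taxon Z only — synapomorphy for {Taxon H, Taxon Z}.
All ingroup taxa share the derived state '1' for III; it defines the ingroup but does not resolve relationships within it.
Most parsimonious ingroup topology: (Taxon X,((Taxon Z,Taxon H),Taxon M)).
Taxon H and Taxon Z form a cherry on this tree, so they are sister taxa.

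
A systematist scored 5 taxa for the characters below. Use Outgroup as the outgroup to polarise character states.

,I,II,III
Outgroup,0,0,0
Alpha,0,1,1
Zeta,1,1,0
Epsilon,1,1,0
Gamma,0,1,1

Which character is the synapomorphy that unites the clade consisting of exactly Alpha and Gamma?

The outgroup has state '0' for every character, so '1' is the derived state throughout.
Only Epsilon and Zeta show the derived state '1' for I, supporting them as a clade.
All ingroup taxa share the derived state '1' for II; it defines the ingroup but does not resolve relationships within it.
Only Alpha and Gamma show the derived state '1' for III, supporting them as a clade.
Most parsimonious ingroup topology: ((Alpha,Gamma),(Zeta,Epsilon)).
The clade {Alpha, Gamma} is supported by III: its derived state '1' occurs in exactly those taxa and in no other taxon (including the outgroup).

III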